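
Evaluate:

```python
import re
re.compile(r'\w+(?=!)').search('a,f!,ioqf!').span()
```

(2, 3)

Because the assertion is zero-width, the text it checks is not consumed and won't appear in the result.
`search` walks the string left to right and returns the first match it finds.
The match spans [2:3] → 'f'.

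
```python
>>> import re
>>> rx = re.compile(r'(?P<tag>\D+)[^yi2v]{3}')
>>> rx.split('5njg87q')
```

Pattern: one or more of a non-digit (captured as 'tag'); then exactly 3 of any character except [yi2v].
`re.split` interleaves the captured-group text with the surrounding fragments.

['5', 'njg', '']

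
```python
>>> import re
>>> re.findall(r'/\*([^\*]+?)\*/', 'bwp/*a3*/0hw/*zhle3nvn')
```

One capturing group, so `findall` returns just the captured substring from the one match — 1 in all.

['a3']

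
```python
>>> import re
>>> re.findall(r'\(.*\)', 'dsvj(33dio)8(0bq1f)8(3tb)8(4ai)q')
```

['(33dio)8(0bq1f)8(3tb)8(4ai)']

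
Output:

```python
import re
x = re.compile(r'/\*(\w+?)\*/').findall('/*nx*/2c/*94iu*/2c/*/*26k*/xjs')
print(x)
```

['nx', '94iu', '26k']

Because there's exactly one group, `findall` drops the full match and keeps group 1 from each hit.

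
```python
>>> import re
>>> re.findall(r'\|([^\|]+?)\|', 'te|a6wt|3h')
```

Matches: at [2:8] match '|a6wt|', group 1 = 'a6wt'.
One capturing group, so `findall` returns just the captured substring from the one match — 1 in all.

['a6wt']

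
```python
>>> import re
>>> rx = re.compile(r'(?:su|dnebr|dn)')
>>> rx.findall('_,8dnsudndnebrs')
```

Alternation tries branches left to right and keeps the first one that lets the overall match succeed at that position.
Scanning left to right: at [3:5] → 'dn'; at [5:7] → 'su'; at [7:9] → 'dn'; at [9:14] → 'dnebr'.
`findall` yields the raw match text (4 of them) because the pattern has no groups.

['dn', 'su', 'dn', 'dnebr']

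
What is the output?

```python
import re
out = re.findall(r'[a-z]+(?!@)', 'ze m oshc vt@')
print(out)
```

['ze', 'm', 'oshc', 'v']

A negative assertion filters positions out without eating any characters.
No capturing groups, so `findall` returns the 4 full match strings.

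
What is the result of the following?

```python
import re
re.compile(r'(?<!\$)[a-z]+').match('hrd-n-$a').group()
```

'hrd'

The negative lookahead/lookbehind blocks any match where the forbidden context is present.
With `match`, the pattern is implicitly anchored at the beginning.
The match spans [0:3] → 'hrd'.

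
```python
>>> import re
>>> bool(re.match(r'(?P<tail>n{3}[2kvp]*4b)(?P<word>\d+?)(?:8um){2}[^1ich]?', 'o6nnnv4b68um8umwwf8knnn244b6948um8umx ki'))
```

False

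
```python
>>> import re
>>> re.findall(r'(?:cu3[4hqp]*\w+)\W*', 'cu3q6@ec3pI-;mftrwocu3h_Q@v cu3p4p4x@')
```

['cu3q6@', 'cu3h_Q@', 'cu3p4p4x@']

Pattern: the literal 'cu3', then zero or more of one of [4hqp], then one or more of a word character (non-capturing group); then zero or more of a non-word character.
Scanning left to right: at [0:6] → 'cu3q6@'; at [19:26] → 'cu3h_Q@'; at [28:37] → 'cu3p4p4x@'.
Since nothing is captured, `findall` lists the 3 matched substrings directly.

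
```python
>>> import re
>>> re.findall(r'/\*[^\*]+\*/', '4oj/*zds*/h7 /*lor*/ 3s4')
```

['/*zds*/', '/*lor*/']

`findall` yields the raw match text (2 of them) because the pattern has no groups.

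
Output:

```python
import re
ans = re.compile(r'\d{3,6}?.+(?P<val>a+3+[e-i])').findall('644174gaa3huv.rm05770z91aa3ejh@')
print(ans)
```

The pattern matches 3 to 6 of a digit (lazy), then one or more of any character; then one or more of a literal 'a', then one or more of a literal '3', then a character in [e-i] (captured as 'val').
Matches: at [0:28] match '644174gaa3huv.rm05770z91aa3e', group 1 = 'a3e'.
One capturing group, so `findall` returns just the captured substring from the one match — 1 in all.

['a3e']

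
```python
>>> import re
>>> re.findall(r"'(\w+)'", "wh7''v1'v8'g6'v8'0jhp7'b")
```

['v1', 'g6', '0jhp7']

Walking the string: at [4:8] match "'v1'", group 1 = 'v1'; at [10:14] match "'g6'", group 1 = 'g6'; at [16:23] match "'0jhp7'", group 1 = '0jhp7'.
`findall` collects group 1 from each match (3 total).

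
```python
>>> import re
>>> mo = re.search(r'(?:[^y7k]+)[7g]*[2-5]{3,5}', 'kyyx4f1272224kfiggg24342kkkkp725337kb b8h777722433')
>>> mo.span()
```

The pattern matches one or more of any character except [y7k] (non-capturing group); then zero or more of one of [7g], then 3 to 5 of a character in [2-5].
`search` walks the string left to right and returns the first match it finds.
The match spans [3:13] → 'x4f1272224'.

(3, 13)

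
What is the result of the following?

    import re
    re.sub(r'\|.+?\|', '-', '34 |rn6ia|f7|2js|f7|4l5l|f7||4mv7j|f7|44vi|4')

'34 -f7-f7-f7-f7-4'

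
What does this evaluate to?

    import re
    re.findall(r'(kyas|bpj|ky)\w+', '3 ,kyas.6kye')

['ky', 'ky']

Walking the string: at [3:7] match 'kyas', group 1 = 'ky'; at [9:12] match 'kye', group 1 = 'ky'.
Because there's exactly one group, `findall` drops the full match and keeps group 1 from each hit.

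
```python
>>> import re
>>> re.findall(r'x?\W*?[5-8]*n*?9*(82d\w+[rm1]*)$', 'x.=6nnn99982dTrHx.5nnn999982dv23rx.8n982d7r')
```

The pattern matches optionally a literal 'x', then zero or more of a non-word character (lazy), then zero or more of a character in [5-8]; then zero or more of a literal 'n' (lazy), then zero or more of the literal '9'; then the literal '82d', then one or more of a word character, then zero or more of one of [rm1] (captured); then anchored at the end.
Walking the string: at [33:43] match 'x.8n982d7r', group 1 = '82d7r'.
With a single group, `findall` returns only what that group captured — 1 item.

['82d7r']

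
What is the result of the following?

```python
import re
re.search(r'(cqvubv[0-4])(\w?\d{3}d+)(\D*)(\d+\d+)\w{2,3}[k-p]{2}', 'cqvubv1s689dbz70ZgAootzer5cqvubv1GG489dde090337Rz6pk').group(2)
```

The pattern matches the literal 'cqv', then the literal 'ubv', then a character in [0-4] (captured); then optionally a word character, then exactly 3 of a digit, then one or more of a literal 'd' (captured); then zero or more of a non-digit (captured); then one or more of a digit, then one or more of a digit (captured); then 2 to 3 of a word character, then exactly 2 of a character in [k-p].
`search` walks the string left to right and returns the first match it finds.
The match spans [0:21] → 'cqvubv1s689dbz70ZgAoo'.
Captured: group 1 = 'cqvubv1', group 2 = 's689d', group 3 = 'bz', group 4 = '70'.

's689d'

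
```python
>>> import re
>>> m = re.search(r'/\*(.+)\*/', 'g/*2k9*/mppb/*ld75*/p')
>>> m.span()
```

(1, 20)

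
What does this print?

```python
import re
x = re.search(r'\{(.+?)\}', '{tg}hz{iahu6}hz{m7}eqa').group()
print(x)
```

{tg}

A non-greedy quantifier consumes as few characters as it can — just enough that the remainder of the pattern still matches from where it stops; whatever follows it matches normally.
`re.search` tries every starting position until one works.
The match spans [0:4] → '{tg}'.
Captured: group 1 = 'tg'.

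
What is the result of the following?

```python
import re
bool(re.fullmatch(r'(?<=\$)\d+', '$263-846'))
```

The `(?=…)`/`(?<=…)` assertion just peeks at neighbouring text; it doesn't advance the match position.
`fullmatch` succeeds only if the pattern covers the string from start to end.
Here there's no way to consume every character, so the call returns None, and `bool(None)` is False.

False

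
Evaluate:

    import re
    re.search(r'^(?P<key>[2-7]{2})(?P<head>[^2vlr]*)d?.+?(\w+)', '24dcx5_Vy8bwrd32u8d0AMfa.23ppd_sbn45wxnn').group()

Pattern: anchored at the start of the string; then exactly 2 of a character in [2-7] (captured as 'key'); then zero or more of any character except [2vlr] (captured as 'head'); then optionally the literal 'd', then one or more of any character (lazy); then one or more of a word character (captured).
Lazy quantifiers expand one character at a time until the remainder of the pattern can match.
`search` walks the string left to right and returns the first match it finds.
The match spans [0:24] → '24dcx5_Vy8bwrd32u8d0AMfa'.
Captured: group 1 = '24', group 2 = 'dcx5_Vy8bw', group 3 = 'd32u8d0AMfa'.

'24dcx5_Vy8bwrd32u8d0AMfa'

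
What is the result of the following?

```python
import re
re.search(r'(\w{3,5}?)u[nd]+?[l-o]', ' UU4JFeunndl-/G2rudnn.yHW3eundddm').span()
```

Lazy quantifiers expand one character at a time until the remainder of the pattern can match.
The match spans [2:10] → 'U4JFeunn'.

(2, 10)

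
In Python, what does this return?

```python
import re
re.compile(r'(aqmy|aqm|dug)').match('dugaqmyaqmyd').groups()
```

`re.match` won't scan ahead — the pattern has to work from the very first character.
The match spans [0:3] → 'dug'.
Captured: group 1 = 'dug'.

('dug',)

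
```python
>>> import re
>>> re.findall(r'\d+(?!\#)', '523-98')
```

['523', '98']

A negative assertion filters positions out without eating any characters.
Scanning left to right: at [0:3] → '523'; at [4:6] → '98'.
`findall` yields the raw match text (2 of them) because the pattern has no groups.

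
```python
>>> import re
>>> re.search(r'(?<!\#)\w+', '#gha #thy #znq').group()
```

'ha'

Because the assertion is negative and zero-width, positions next to the forbidden text are skipped.
The match spans [2:4] → 'ha'.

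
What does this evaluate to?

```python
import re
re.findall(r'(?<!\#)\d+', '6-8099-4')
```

['6', '8099', '4']

A negative assertion filters positions out without eating any characters.
`findall` yields the raw match text (3 of them) because the pattern has no groups.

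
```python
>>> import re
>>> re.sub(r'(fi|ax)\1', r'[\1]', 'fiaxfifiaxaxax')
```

After group 1 captures some text, `\1` only succeeds where that same text appears again.
Matches: at [4:8] → 'fifi'; at [8:12] → 'axax'.
The replacement refers to a captured group, so each match is rewritten using its own captured text.

'fiax[fi][ax]ax'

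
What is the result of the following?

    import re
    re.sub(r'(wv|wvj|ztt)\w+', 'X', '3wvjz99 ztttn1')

'3X X'

Each match is replaced by 'X'.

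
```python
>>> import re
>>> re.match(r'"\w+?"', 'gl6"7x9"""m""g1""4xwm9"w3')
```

None

With `match`, the pattern is implicitly anchored at the beginning.
Here the string doesn't start with a match, so the call returns None.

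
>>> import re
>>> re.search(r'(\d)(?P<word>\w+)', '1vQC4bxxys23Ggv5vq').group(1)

The match spans [0:18] → '1vQC4bxxys23Ggv5vq'.
Captured: group 1 = '1', group 2 = 'vQC4bxxys23Ggv5vq'.

'1'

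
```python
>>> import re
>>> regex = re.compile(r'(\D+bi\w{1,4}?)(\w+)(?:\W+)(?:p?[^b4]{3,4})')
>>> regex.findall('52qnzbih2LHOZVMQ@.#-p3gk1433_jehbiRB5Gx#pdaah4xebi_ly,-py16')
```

[('qnzbih', '2LHOZVMQ'), ('_jehbiR', 'B5Gx'), ('xebi_', 'ly')]

The pattern matches one or more of a non-digit, then the literal 'bi', then 1 to 4 of a word character (lazy) (captured); then one or more of a word character (captured); then one or more of a non-word character (non-capturing group); then optionally a literal 'p', then 3 to 4 of any character except [b4] (non-capturing group).
Because the quantifier is non-greedy, it stops expanding at the earliest point where the rest of the pattern can succeed.
Matches: at [2:25] match 'qnzbih2LHOZVMQ@.#-p3gk1', groups = ('qnzbih', '2LHOZVMQ'); at [28:45] match '_jehbiRB5Gx#pdaah', groups = ('_jehbiR', 'B5Gx'); at [46:59] match 'xebi_ly,-py16', groups = ('xebi_', 'ly').
`findall` packs the 2 group values into a tuple for every match.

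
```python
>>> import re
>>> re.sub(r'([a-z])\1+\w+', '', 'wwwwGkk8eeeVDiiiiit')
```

''

A backreference is literal: `\1` must see the identical characters the first group matched.
Every occurrence is swapped for ''.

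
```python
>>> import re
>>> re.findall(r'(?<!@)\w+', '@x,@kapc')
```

The negative lookahead/lookbehind blocks any match where the forbidden context is present.
Scanning left to right: at [5:8] → 'apc'.
No capturing groups, so `findall` returns the 1 full match string.

['apc']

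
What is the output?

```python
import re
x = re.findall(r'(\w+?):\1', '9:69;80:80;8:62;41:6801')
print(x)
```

`\1` has to match the exact text group 1 already captured.
Matches: at [5:10] match '80:80', group 1 = '80'.
Because there's exactly one group, `findall` drops the full match and keeps group 1 from the one hit.

['80']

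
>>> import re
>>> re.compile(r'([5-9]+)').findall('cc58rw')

['58']

This matches one or more of a character in [5-9] (captured).
Scanning left to right: at [2:4] match '58', group 1 = '58'.
Because there's exactly one group, `findall` drops the full match and keeps group 1 from the one hit.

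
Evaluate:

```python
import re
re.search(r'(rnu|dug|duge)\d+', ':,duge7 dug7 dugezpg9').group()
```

'duge7'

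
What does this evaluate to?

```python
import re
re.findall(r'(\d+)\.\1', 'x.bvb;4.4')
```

The backreference `\1` re-matches whatever the first group consumed, character for character.
Scanning left to right: at [6:9] match '4.4', group 1 = '4'.
With a single group, `findall` returns only what that group captured — 1 item.

['4']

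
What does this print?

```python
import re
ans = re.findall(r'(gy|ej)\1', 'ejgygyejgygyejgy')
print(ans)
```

['gy', 'gy']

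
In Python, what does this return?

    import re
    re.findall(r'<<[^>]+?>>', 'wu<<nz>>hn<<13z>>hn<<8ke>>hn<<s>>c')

['<<nz>>', '<<13z>>', '<<8ke>>', '<<s>>']

Walking the string: at [2:8] → '<<nz>>'; at [10:17] → '<<13z>>'; at [19:26] → '<<8ke>>'; at [28:33] → '<<s>>'.
No capturing groups, so `findall` returns the 4 full match strings.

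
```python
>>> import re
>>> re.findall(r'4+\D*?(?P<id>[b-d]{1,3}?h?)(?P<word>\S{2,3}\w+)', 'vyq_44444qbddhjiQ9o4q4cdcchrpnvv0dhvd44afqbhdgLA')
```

[('b', 'ddhjiQ9o4q4cdcchrpnvv0dhvd44afqbhdgLA')]

Pattern: one or more of a literal '4', then zero or more of a non-digit (lazy); then 1 to 3 of a character in [b-d] (lazy), then optionally the literal 'h' (captured as 'id'); then 2 to 3 of a non-whitespace character, then one or more of a word character (captured as 'word').
With the lazy modifier that quantifier settles for the fewest repetitions that let the rest of the pattern succeed (the atoms after it are unaffected and can still be greedy).
Matches: at [4:48] match '44444qbddhjiQ9o4q4cdcchrpnvv0dhvd44afqbhdgLA', groups = ('b', 'ddhjiQ9o4q4cdcchrpnvv0dhvd44afqbhdgLA').
Multiple groups make `findall` return tuples — one 2-tuple for the one match.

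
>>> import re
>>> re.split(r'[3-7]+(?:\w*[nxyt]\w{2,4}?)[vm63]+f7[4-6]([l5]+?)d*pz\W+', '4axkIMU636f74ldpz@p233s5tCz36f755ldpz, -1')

['', 'l', 'p2', '5l', '1']

The pattern matches one or more of a character in [3-7]; then zero or more of a word character, then one of [nxyt], then 2 to 4 of a word character (lazy) (non-capturing group); then one or more of one of [vm63], then the literal 'f7', then a character in [4-6]; then one or more of one of [l5] (lazy) (captured); then zero or more of the literal 'd', then the literal 'pz', then one or more of a non-word character.
Matches to split on: at [0:18] → '4axkIMU636f74ldpz@'; at [20:40] → '33s5tCz36f755ldpz, -'.
`re.split` interleaves the captured-group text with the surrounding fragments.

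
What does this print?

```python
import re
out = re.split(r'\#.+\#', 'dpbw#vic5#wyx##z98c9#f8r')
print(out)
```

['dpbw', 'f8r']

Matches to split on: at [4:21] → '#vic5#wyx##z98c9#'.
The string is cut at each match, leaving 2 pieces.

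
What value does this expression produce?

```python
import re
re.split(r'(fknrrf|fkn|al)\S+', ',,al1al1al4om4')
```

[',,', 'al', '']

`re.split` interleaves the captured-group text with the surrounding fragments.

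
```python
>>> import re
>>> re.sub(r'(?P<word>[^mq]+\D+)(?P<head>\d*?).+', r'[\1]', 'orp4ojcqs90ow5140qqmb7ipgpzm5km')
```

This matches one or more of any character except [mq], then one or more of a non-digit (captured as 'word'); then zero or more of a digit (lazy) (captured as 'head'); then one or more of any character.
Matches: at [0:31] → 'orp4ojcqs90ow5140qqmb7ipgpzm5km'.
The replacement refers to a captured group, so each match is rewritten using its own captured text.

'[orp4ojcqs]'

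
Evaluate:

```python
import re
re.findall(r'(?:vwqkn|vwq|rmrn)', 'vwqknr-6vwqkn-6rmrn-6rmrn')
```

['vwqkn', 'vwqkn', 'rmrn', 'rmrn']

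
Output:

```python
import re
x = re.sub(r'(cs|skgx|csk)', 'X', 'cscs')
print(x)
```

Matches: at [0:2] → 'cs'; at [2:4] → 'cs'.
`sub` substitutes 'X' at each match site.

XX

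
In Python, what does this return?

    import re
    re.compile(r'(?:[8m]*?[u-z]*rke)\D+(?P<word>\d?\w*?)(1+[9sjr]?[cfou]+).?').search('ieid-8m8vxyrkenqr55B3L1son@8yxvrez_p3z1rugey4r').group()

'8m8vxyrkenqr55B3L1son'

This matches zero or more of one of [8m] (lazy), then zero or more of a character in [u-z], then the literal 'rke' (non-capturing group); then one or more of a non-digit; then optionally a digit, then zero or more of a word character (lazy) (captured as 'word'); then one or more of a literal '1', then optionally one of [9sjr], then one or more of one of [cfou] (captured); then optionally any character.
The match spans [5:26] → '8m8vxyrkenqr55B3L1son'.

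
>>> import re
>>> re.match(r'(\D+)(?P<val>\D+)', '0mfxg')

None

`re.match` only tries the pattern at the start of the string.
Here position 0 doesn't satisfy it, so the call returns None.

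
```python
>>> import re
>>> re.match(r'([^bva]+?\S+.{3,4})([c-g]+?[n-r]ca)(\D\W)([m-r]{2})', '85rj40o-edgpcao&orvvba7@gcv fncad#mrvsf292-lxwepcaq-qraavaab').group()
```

'85rj40o-edgpcao&orvvba7@gcv fncad#mr'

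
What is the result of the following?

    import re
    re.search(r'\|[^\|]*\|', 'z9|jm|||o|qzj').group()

'|jm|'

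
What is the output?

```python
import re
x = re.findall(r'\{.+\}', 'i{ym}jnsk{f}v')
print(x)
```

['{ym}jnsk{f}']

With no groups in the pattern, `findall` gives back each whole match — 1 here.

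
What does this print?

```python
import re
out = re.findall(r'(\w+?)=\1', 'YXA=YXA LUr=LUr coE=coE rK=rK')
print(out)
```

['YXA', 'LUr', 'coE', 'rK']

A backreference is literal: `\1` must see the identical characters the first group matched.
Matches: at [0:7] match 'YXA=YXA', group 1 = 'YXA'; at [8:15] match 'LUr=LUr', group 1 = 'LUr'; at [16:23] match 'coE=coE', group 1 = 'coE'; at [24:29] match 'rK=rK', group 1 = 'rK'.
Because there's exactly one group, `findall` drops the full match and keeps group 1 from each hit.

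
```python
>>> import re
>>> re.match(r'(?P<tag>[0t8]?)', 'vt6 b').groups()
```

('',)

The match spans [0:0] → ''.
Captured: group 1 = ''.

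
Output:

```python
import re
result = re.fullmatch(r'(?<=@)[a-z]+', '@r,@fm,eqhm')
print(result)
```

None

`fullmatch` succeeds only if the pattern covers the string from start to end.
Here the pattern can't cover the whole string, so the call returns None.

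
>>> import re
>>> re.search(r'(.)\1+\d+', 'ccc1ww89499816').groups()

('c',)

The match spans [0:4] → 'ccc1'.
Captured: group 1 = 'c'.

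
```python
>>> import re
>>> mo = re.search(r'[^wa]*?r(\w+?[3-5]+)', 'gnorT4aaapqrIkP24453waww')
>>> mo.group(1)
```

'T4'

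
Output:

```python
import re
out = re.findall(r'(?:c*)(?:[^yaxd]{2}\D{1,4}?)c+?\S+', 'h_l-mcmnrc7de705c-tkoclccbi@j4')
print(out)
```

['h_l-mcmnrc7de705c-tkoclccbi@j4']

Pattern: zero or more of a literal 'c' (non-capturing group); then exactly 2 of any character except [yaxd], then 1 to 4 of a non-digit (lazy) (non-capturing group); then one or more of a literal 'c' (lazy), then one or more of a non-whitespace character.
Walking the string: at [0:30] → 'h_l-mcmnrc7de705c-tkoclccbi@j4'.
`findall` yields the raw match text (1 of them) because the pattern has no groups.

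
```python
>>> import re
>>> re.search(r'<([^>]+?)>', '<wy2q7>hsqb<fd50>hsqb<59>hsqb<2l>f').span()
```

(0, 7)

`re.search` tries every starting position until one works.
The match spans [0:7] → '<wy2q7>'.
Captured: group 1 = 'wy2q7'.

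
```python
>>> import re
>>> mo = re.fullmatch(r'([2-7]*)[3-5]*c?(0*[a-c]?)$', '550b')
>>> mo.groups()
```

('55', '0b')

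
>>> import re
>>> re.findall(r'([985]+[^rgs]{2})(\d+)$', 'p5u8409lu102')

This matches one or more of one of [985], then exactly 2 of any character except [rgs] (captured); then one or more of a digit (captured); then anchored at the end.
Matches: at [6:12] match '9lu102', groups = ('9lu', '102').
`findall` packs the 2 group values into a tuple for every match.

[('9lu', '102')]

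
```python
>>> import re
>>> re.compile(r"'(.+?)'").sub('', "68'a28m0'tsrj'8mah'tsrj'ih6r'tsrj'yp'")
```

Because the quantifier is non-greedy, it stops expanding at the earliest point where the rest of the pattern can succeed.
Every occurrence is swapped for ''.

'68tsrjtsrjtsrj'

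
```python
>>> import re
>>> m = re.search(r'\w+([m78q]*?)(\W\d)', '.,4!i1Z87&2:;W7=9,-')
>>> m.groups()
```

('', '&2')

Pattern: one or more of a word character; then zero or more of one of [m78q] (lazy) (captured); then a non-word character, then a digit (captured).
`search` walks the string left to right and returns the first match it finds.
The match spans [4:11] → 'i1Z87&2'.
Captured: group 1 = '', group 2 = '&2'.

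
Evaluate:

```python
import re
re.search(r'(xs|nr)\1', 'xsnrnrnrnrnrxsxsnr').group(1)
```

'nr'

The backreference `\1` re-matches whatever the first group consumed, character for character.
`re.search` scans for the first position where the pattern succeeds.
The match spans [2:6] → 'nrnr'.
Captured: group 1 = 'nr'.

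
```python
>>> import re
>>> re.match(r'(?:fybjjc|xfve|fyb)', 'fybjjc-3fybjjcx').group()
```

`re.match` only tries the pattern at the start of the string.
The match spans [0:6] → 'fybjjc'.

'fybjjc'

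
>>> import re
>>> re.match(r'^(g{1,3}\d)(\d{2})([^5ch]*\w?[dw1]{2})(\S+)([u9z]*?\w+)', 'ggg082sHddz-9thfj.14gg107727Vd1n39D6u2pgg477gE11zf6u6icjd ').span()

`match` is anchored at position 0; if the pattern doesn't fit there, it returns None.
The match spans [0:57] → 'ggg082sHddz-9thfj.14gg107727Vd1n39D6u2pgg477gE11zf6u6icjd'.

(0, 57)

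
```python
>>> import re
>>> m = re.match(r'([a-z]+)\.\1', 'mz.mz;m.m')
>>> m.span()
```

(0, 5)

A backreference is literal: `\1` must see the identical characters the first group matched.
With `match`, the pattern is implicitly anchored at the beginning.
The match spans [0:5] → 'mz.mz'.
Captured: group 1 = 'mz'.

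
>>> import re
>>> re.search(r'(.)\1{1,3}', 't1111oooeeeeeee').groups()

`\1` has to match the exact text group 1 already captured.
`re.search` tries every starting position until one works.
The match spans [1:5] → '1111'.
Captured: group 1 = '1'.

('1',)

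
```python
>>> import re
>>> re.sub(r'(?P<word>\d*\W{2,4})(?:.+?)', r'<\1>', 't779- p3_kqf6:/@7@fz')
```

The pattern matches zero or more of a digit, then 2 to 4 of a non-word character (captured as 'word'); then one or more of any character (lazy) (non-capturing group).
Matches: at [1:7] → '779- p'; at [12:17] → '6:/@7'.
Each match is replaced using the text its own group 1 captured.

't<779- >3_kqf<6:/@>@fz'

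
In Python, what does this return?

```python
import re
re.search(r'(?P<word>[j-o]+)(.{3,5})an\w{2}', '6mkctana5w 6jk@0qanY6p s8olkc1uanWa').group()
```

This matches one or more of a character in [j-o] (captured as 'word'); then 3 to 5 of any character (captured); then the literal 'an', then exactly 2 of a word character.
`search` walks the string left to right and returns the first match it finds.
The match spans [1:9] → 'mkctana5'.
Captured: group 1 = 'm', group 2 = 'kct'.

'mkctana5'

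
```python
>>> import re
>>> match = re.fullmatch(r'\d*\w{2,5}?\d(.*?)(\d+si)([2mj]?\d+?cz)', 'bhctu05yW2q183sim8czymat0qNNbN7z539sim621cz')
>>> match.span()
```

Pattern: zero or more of a digit, then 2 to 5 of a word character (lazy), then a digit; then zero or more of any character (lazy) (captured); then one or more of a digit, then the literal 'si' (captured); then optionally one of [2mj], then one or more of a digit (lazy), then the literal 'cz' (captured).
`re.fullmatch` requires the pattern to consume the entire string.
The match spans [0:43] → 'bhctu05yW2q183sim8czymat0qNNbN7z539sim621cz'.
Captured: group 1 = '5yW2q183sim8czymat0qNNbN7z', group 2 = '539si', group 3 = 'm621cz'.

(0, 43)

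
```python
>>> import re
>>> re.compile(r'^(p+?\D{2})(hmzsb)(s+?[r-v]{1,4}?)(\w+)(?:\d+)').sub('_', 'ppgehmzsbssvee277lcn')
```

'_lcn'

This matches anchored at the start of the string; then one or more of a literal 'p' (lazy), then exactly 2 of a non-digit (captured); then the literal 'hmz', then the literal 'sb' (captured); then one or more of the literal 's' (lazy), then 1 to 4 of a character in [r-v] (lazy) (captured); then one or more of a word character (captured); then one or more of a digit (non-capturing group).
Matches: at [0:17] → 'ppgehmzsbssvee277'.
Every occurrence is swapped for '_'.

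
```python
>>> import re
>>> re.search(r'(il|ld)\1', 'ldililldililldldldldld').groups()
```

('il',)

The match spans [2:6] → 'ilil'.
Captured: group 1 = 'il'.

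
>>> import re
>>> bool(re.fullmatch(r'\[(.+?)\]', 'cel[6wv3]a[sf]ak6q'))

`re.fullmatch` requires the pattern to consume the entire string.
Here the pattern can't cover the whole string, so the call returns None, and `bool(None)` is False.

False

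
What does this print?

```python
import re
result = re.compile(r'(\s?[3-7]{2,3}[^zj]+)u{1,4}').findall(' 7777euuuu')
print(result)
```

The pattern matches optionally whitespace, then 2 to 3 of a character in [3-7], then one or more of any character except [zj] (captured); then 1 to 4 of a literal 'u'.
Walking the string: at [0:10] match ' 7777euuuu', group 1 = ' 7777euuu'.
`findall` collects group 1 from the one match (1 total).

[' 7777euuu']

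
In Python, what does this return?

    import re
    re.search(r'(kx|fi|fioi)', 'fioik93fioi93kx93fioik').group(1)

The match spans [0:2] → 'fi'.
Captured: group 1 = 'fi'.

'fi'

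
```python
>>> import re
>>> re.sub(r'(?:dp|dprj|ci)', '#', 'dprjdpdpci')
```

'#rj###'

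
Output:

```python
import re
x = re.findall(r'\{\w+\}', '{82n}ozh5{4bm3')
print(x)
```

['{82n}']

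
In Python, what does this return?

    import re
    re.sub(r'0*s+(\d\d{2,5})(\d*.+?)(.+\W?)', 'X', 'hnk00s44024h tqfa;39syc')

This matches zero or more of the literal '0', then one or more of a literal 's'; then a digit, then 2 to 5 of a digit (captured); then zero or more of a digit, then one or more of any character (lazy) (captured); then one or more of any character, then optionally a non-word character (captured).
Matches: at [3:23] → '00s44024h tqfa;39syc'.
`sub` substitutes 'X' at each match site.

'hnkX'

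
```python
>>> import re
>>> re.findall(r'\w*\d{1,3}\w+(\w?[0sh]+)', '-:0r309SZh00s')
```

Pattern: zero or more of a word character, then 1 to 3 of a digit, then one or more of a word character; then optionally a word character, then one or more of one of [0sh] (captured).
Scanning left to right: at [2:13] match '0r309SZh00s', group 1 = 's'.
`findall` collects group 1 from the one match (1 total).

['s']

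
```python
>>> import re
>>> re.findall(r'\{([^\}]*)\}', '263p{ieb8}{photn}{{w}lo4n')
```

['ieb8', 'photn', '{w']

`findall` collects group 1 from each match (3 total).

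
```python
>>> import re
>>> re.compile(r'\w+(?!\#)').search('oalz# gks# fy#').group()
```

The negative lookaround is zero-width — it rules out positions where the adjacent text would match, without consuming anything.
`search` walks the string left to right and returns the first match it finds.
The match spans [0:3] → 'oal'.

'oal'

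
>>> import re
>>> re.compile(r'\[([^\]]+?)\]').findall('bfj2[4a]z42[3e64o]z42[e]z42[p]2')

With a single group, `findall` returns only what that group captured — 4 items.

['4a', '3e64o', 'e', 'p']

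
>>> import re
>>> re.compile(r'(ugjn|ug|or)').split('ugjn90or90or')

`|` is ordered: at each position the engine commits to the first alternative that works.
Because the pattern has a capturing group, `split` also inserts each captured text between the pieces.

['', 'ugjn', '90', 'or', '90', 'or', '']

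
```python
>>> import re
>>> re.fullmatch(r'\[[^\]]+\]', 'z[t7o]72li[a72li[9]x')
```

`re.fullmatch` requires the pattern to consume the entire string.
Here the string isn't matched end-to-end, so the call returns None.

None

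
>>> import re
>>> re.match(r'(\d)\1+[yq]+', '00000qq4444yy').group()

After group 1 captures some text, `\1` only succeeds where that same text appears again.
`match` is anchored at position 0; if the pattern doesn't fit there, it returns None.
The match spans [0:7] → '00000qq'.
Captured: group 1 = '0'.

'00000qq'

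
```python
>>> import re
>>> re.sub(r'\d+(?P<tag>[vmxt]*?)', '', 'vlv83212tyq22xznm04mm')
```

The pattern matches one or more of a digit; then zero or more of one of [vmxt] (lazy) (captured as 'tag').
With the lazy modifier that quantifier settles for the fewest repetitions that let the rest of the pattern succeed (the atoms after it are unaffected and can still be greedy).
Matches: at [3:8] → '83212'; at [11:13] → '22'; at [17:19] → '04'.
Every occurrence is swapped for ''.

'vlvtyqxznmmm'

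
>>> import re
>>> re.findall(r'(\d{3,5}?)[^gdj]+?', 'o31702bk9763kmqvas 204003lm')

['317', '976', '204']

The pattern matches 3 to 5 of a digit (lazy) (captured); then one or more of any character except [gdj] (lazy).
Lazy quantifiers expand one character at a time until the remainder of the pattern can match.
Matches: at [1:5] match '3170', group 1 = '317'; at [8:12] match '9763', group 1 = '976'; at [19:23] match '2040', group 1 = '204'.
`findall` collects group 1 from each match (3 total).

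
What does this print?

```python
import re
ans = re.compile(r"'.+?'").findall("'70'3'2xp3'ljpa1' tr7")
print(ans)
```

["'70'", "'2xp3'"]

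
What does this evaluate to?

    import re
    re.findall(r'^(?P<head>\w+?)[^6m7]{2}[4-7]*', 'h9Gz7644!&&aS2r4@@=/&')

The `?` after the quantifier makes it lazy — it takes as little as possible before letting the rest of the pattern try.
`findall` collects group 1 from the one match (1 total).

['h']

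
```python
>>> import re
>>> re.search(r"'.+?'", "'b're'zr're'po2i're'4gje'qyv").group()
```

"'b'"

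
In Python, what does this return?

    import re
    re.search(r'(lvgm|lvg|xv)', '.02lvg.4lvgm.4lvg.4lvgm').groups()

('lvg',)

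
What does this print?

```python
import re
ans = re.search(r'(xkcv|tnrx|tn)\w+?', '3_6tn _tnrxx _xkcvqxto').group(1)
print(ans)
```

tnrx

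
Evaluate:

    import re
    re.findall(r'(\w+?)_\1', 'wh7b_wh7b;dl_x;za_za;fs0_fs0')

`\1` is not a pattern — it's the concrete string captured by group 1, re-applied verbatim.
Scanning left to right: at [0:9] match 'wh7b_wh7b', group 1 = 'wh7b'; at [15:20] match 'za_za', group 1 = 'za'; at [21:28] match 'fs0_fs0', group 1 = 'fs0'.
Because there's exactly one group, `findall` drops the full match and keeps group 1 from each hit.

['wh7b', 'za', 'fs0']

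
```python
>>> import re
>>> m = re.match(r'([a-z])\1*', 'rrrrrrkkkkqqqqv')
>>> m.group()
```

'rrrrrr'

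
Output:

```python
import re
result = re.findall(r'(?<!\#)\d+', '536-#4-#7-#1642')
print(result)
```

['536', '642']

Because the assertion is negative and zero-width, positions next to the forbidden text are skipped.
`findall` yields the raw match text (2 of them) because the pattern has no groups.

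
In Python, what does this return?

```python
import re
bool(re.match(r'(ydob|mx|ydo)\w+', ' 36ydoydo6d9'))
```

`re.match` only tries the pattern at the start of the string.
Here position 0 doesn't satisfy it, so the call returns None, and `bool(None)` is False.

False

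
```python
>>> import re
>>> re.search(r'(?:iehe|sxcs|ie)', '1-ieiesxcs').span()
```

Unlike `match`, `search` isn't anchored — it looks for the pattern anywhere in the string.
The match spans [2:4] → 'ie'.

(2, 4)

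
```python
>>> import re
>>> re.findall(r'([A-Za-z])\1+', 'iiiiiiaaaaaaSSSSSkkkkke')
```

['i', 'a', 'S', 'k']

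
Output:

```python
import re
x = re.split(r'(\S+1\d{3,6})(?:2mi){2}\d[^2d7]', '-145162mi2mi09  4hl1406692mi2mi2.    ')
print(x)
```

The pattern matches one or more of a non-whitespace character, then a literal '1', then 3 to 6 of a digit (captured); then the literal '2mi' repeated 2 times, then a digit, then any character except [2d7].
Matches to split on: at [0:14] → '-145162mi2mi09'; at [16:33] → '4hl1406692mi2mi2.'.
The group in the pattern means `split` returns the separators' captures alongside the pieces.

['', '-14516', '  ', '4hl140669', '    ']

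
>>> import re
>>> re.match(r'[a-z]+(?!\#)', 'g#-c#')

None

Because the assertion is negative and zero-width, positions next to the forbidden text are skipped.
`re.match` won't scan ahead — the pattern has to work from the very first character.
Here the pattern fails at index 0, so the call returns None.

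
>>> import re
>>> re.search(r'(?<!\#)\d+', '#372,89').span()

(2, 4)

Because the assertion is negative and zero-width, positions next to the forbidden text are skipped.
`re.search` scans for the first position where the pattern succeeds.
The match spans [2:4] → '72'.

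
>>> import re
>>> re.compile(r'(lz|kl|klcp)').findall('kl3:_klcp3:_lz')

Alternation isn't longest-match — the leftmost alternative that fits at this position is chosen.
Walking the string: at [0:2] match 'kl', group 1 = 'kl'; at [5:7] match 'kl', group 1 = 'kl'; at [12:14] match 'lz', group 1 = 'lz'.
With a single group, `findall` returns only what that group captured — 3 items.

['kl', 'kl', 'lz']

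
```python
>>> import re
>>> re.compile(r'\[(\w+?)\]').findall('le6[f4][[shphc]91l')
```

['f4', 'shphc']

Walking the string: at [3:7] match '[f4]', group 1 = 'f4'; at [8:15] match '[shphc]', group 1 = 'shphc'.
One capturing group, so `findall` returns just the captured substring from each match — 2 in all.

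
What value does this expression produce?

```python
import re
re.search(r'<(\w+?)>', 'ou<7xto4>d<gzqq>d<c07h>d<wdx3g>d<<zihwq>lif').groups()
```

('7xto4',)

The match spans [2:9] → '<7xto4>'.
Captured: group 1 = '7xto4'.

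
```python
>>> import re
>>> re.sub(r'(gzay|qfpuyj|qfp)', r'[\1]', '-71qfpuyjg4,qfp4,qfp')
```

'-71[qfpuyj]g4,[qfp]4,[qfp]'

Alternation isn't longest-match — the leftmost alternative that fits at this position is chosen.
Matches: at [3:9] → 'qfpuyj'; at [12:15] → 'qfp'; at [17:20] → 'qfp'.
`\1` in the replacement pulls in group 1's text for each match.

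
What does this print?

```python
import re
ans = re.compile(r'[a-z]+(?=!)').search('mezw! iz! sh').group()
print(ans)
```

mezw

Because the assertion is zero-width, the text it checks is not consumed and won't appear in the result.
`re.search` scans for the first position where the pattern succeeds.
The match spans [0:4] → 'mezw'.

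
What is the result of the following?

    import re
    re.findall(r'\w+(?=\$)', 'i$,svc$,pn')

Lookahead/lookbehind check context without consuming it, so the matched span excludes the asserted characters.
Since nothing is captured, `findall` lists the 2 matched substrings directly.

['i', 'svc']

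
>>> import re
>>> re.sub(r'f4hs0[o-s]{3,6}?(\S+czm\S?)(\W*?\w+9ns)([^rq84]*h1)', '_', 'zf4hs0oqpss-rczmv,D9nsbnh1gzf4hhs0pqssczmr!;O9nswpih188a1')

'z_88a1'

This matches the literal 'f4h', then the literal 's0', then 3 to 6 of a character in [o-s] (lazy); then one or more of a non-whitespace character, then the literal 'czm', then optionally a non-whitespace character (captured); then zero or more of a non-word character (lazy), then one or more of a word character, then the literal '9ns' (captured); then zero or more of any character except [rq84], then the literal 'h1' (captured).
Matches: at [1:53] → 'f4hs0oqpss-rczmv,D9nsbnh1gzf4hhs0pqssczmr!;O9nswpih1'.
Every occurrence is swapped for '_'.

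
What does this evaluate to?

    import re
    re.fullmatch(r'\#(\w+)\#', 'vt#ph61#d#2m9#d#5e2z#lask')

None

`re.fullmatch` requires the pattern to consume the entire string.
Here there's no way to consume every character, so the call returns None.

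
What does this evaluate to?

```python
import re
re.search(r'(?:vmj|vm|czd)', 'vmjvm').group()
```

'vmj'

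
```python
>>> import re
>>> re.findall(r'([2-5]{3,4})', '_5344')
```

['5344']

One capturing group, so `findall` returns just the captured substring from the one match — 1 in all.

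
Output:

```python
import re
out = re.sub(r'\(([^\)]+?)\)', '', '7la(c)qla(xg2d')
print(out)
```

7laqla(xg2d

Matches: at [3:6] → '(c)'.
Each match is replaced by ''.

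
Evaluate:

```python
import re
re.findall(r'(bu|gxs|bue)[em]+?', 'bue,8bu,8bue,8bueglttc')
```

['bu', 'bu', 'bu']

Because there's exactly one group, `findall` drops the full match and keeps group 1 from each hit.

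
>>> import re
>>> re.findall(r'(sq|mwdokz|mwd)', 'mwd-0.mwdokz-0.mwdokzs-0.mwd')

['mwd', 'mwdokz', 'mwdokz', 'mwd']

The regex engine tests alternatives in the order written; an earlier branch that matches wins even if a later one would match more.
Matches: at [0:3] match 'mwd', group 1 = 'mwd'; at [6:12] match 'mwdokz', group 1 = 'mwdokz'; at [15:21] match 'mwdokz', group 1 = 'mwdokz'; at [25:28] match 'mwd', group 1 = 'mwd'.
`findall` collects group 1 from each match (4 total).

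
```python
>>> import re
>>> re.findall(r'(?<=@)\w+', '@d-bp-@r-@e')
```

The positive lookaround only admits positions where the adjacent text matches; those characters stay outside the span.
`findall` yields the raw match text (3 of them) because the pattern has no groups.

['d', 'r', 'e']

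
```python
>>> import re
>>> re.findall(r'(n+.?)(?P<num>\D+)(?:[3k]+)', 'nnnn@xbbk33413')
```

Pattern: one or more of a literal 'n', then optionally any character (captured); then one or more of a non-digit (captured as 'num'); then one or more of one of [3k] (non-capturing group).
Scanning left to right: at [0:11] match 'nnnn@xbbk33', groups = ('nnnn@', 'xbbk').
2 groups means the one result is a tuple of 2 captured strings — 1 here.

[('nnnn@', 'xbbk')]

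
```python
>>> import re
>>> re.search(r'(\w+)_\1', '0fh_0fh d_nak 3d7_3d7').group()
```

After group 1 captures some text, `\1` only succeeds where that same text appears again.
`search` walks the string left to right and returns the first match it finds.
The match spans [0:7] → '0fh_0fh'.
Captured: group 1 = '0fh'.

'0fh_0fh'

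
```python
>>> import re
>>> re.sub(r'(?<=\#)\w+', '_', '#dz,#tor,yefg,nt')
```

'#_,#_,yefg,nt'

The lookaround is zero-width — it requires the adjacent text to match without consuming it, so the asserted text isn't part of the match.
Matches: at [1:3] → 'dz'; at [5:8] → 'tor'.
Each match is replaced by '_'.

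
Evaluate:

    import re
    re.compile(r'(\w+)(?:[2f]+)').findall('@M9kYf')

Pattern: one or more of a word character (captured); then one or more of one of [2f] (non-capturing group).
Matches: at [1:6] match 'M9kYf', group 1 = 'M9kY'.
`findall` collects group 1 from the one match (1 total).

['M9kY']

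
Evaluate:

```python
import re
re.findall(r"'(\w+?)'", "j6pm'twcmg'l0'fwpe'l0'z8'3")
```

['twcmg', 'fwpe', 'z8']

Walking the string: at [4:11] match "'twcmg'", group 1 = 'twcmg'; at [13:19] match "'fwpe'", group 1 = 'fwpe'; at [21:25] match "'z8'", group 1 = 'z8'.
`findall` collects group 1 from each match (3 total).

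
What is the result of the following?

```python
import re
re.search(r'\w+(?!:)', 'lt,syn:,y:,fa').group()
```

Because the assertion is negative and zero-width, positions next to the forbidden text are skipped.
The match spans [0:2] → 'lt'.

'lt'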